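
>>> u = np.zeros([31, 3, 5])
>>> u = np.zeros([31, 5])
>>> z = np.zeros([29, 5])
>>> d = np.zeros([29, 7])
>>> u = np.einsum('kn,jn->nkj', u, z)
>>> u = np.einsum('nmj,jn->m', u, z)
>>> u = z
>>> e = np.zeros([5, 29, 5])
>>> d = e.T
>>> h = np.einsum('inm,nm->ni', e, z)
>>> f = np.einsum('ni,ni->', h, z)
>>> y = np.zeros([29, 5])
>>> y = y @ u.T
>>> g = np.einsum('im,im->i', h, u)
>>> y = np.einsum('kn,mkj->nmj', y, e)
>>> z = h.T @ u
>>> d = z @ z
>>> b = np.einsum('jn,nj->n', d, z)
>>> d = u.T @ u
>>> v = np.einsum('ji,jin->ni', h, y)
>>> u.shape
(29, 5)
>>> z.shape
(5, 5)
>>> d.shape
(5, 5)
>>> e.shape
(5, 29, 5)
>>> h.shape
(29, 5)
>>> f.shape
()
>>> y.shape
(29, 5, 5)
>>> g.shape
(29,)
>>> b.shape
(5,)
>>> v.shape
(5, 5)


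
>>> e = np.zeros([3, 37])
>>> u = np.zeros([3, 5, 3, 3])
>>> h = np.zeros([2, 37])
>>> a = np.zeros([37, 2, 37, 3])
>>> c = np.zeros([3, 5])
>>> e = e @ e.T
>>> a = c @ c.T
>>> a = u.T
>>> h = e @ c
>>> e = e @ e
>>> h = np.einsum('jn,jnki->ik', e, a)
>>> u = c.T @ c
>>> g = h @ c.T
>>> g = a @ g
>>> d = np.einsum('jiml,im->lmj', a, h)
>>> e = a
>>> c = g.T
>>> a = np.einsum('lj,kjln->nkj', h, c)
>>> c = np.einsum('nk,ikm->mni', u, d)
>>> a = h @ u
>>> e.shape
(3, 3, 5, 3)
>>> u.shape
(5, 5)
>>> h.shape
(3, 5)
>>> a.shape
(3, 5)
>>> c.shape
(3, 5, 3)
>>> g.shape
(3, 3, 5, 3)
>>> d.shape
(3, 5, 3)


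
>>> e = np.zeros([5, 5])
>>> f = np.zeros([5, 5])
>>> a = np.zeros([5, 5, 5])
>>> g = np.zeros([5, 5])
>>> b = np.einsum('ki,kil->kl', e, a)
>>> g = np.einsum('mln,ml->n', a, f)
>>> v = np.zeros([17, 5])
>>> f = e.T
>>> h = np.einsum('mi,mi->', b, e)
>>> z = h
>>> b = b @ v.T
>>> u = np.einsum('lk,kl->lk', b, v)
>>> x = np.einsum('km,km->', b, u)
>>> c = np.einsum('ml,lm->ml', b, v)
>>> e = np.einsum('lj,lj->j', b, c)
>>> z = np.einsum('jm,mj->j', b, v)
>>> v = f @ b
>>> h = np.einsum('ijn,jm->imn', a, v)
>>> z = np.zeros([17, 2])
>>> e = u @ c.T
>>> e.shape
(5, 5)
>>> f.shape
(5, 5)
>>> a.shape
(5, 5, 5)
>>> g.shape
(5,)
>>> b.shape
(5, 17)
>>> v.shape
(5, 17)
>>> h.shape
(5, 17, 5)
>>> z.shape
(17, 2)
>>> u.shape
(5, 17)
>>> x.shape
()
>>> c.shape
(5, 17)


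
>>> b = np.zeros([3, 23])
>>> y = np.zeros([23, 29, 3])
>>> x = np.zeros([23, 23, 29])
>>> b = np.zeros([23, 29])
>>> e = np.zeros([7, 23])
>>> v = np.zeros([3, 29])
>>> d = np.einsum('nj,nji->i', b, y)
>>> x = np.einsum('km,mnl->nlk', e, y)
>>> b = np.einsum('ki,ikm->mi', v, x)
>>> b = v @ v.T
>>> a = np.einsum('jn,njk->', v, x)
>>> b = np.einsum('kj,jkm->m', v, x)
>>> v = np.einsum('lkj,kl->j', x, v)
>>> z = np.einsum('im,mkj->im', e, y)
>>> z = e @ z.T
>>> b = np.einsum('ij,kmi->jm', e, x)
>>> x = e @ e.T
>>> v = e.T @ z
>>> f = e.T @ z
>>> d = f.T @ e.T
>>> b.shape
(23, 3)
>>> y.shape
(23, 29, 3)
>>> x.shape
(7, 7)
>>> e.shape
(7, 23)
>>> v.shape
(23, 7)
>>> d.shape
(7, 7)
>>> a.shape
()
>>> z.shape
(7, 7)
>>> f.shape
(23, 7)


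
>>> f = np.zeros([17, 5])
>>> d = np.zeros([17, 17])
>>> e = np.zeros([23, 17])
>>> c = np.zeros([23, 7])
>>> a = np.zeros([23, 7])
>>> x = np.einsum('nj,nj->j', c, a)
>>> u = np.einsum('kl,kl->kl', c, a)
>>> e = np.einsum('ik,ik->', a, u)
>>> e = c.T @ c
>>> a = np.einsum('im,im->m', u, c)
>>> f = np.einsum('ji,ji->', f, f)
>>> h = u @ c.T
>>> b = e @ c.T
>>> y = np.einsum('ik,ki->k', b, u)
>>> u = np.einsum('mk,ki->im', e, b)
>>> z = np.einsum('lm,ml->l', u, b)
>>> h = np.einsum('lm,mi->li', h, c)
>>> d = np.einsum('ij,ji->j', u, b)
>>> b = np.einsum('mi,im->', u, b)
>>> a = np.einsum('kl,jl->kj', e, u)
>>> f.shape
()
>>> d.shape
(7,)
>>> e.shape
(7, 7)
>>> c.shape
(23, 7)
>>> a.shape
(7, 23)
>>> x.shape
(7,)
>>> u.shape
(23, 7)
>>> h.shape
(23, 7)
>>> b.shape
()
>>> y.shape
(23,)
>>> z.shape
(23,)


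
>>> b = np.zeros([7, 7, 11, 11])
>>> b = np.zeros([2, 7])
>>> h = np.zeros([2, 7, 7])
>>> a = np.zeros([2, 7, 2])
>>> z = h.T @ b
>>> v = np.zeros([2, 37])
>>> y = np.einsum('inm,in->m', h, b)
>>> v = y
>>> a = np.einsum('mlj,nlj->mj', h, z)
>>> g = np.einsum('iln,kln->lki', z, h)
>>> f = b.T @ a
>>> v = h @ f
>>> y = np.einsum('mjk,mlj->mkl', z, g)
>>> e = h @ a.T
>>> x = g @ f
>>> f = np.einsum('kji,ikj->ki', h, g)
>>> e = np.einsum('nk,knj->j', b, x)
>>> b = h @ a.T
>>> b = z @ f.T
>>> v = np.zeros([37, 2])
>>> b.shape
(7, 7, 2)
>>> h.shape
(2, 7, 7)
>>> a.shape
(2, 7)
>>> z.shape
(7, 7, 7)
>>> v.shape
(37, 2)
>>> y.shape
(7, 7, 2)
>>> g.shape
(7, 2, 7)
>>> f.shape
(2, 7)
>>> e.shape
(7,)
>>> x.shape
(7, 2, 7)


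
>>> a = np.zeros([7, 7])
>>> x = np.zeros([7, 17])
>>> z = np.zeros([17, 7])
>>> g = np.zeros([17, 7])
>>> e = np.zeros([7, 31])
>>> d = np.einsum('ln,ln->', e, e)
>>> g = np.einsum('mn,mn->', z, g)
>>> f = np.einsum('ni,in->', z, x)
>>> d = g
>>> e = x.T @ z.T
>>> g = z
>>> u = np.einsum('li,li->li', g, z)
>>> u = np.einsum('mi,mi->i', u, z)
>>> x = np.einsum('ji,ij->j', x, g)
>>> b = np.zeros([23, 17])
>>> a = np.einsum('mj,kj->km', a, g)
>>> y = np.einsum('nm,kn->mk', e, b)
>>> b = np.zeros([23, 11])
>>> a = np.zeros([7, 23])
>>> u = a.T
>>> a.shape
(7, 23)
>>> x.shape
(7,)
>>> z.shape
(17, 7)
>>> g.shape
(17, 7)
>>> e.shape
(17, 17)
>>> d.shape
()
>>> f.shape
()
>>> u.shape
(23, 7)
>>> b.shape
(23, 11)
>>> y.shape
(17, 23)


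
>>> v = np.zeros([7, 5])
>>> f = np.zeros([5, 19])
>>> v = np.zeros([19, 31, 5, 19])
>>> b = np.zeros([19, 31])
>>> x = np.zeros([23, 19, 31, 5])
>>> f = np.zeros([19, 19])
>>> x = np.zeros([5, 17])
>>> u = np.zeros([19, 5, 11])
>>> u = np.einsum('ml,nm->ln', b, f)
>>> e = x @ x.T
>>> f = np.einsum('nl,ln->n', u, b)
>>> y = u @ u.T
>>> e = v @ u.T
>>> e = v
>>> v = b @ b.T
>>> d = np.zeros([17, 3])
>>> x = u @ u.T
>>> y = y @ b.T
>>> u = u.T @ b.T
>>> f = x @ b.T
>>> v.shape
(19, 19)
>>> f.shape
(31, 19)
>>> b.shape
(19, 31)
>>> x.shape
(31, 31)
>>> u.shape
(19, 19)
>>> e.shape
(19, 31, 5, 19)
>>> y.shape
(31, 19)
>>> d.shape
(17, 3)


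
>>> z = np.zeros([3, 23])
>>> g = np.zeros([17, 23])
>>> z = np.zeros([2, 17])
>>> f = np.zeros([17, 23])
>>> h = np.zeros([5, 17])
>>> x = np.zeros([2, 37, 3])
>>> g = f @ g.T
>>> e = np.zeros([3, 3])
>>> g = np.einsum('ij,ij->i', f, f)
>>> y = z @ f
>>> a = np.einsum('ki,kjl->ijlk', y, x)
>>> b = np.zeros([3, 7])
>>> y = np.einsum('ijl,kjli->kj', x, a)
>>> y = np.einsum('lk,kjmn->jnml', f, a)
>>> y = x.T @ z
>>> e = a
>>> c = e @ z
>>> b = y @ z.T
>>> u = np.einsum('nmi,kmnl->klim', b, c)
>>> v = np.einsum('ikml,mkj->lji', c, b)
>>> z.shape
(2, 17)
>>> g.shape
(17,)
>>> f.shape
(17, 23)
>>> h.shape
(5, 17)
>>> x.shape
(2, 37, 3)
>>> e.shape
(23, 37, 3, 2)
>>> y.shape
(3, 37, 17)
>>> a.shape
(23, 37, 3, 2)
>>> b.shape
(3, 37, 2)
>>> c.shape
(23, 37, 3, 17)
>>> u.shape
(23, 17, 2, 37)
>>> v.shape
(17, 2, 23)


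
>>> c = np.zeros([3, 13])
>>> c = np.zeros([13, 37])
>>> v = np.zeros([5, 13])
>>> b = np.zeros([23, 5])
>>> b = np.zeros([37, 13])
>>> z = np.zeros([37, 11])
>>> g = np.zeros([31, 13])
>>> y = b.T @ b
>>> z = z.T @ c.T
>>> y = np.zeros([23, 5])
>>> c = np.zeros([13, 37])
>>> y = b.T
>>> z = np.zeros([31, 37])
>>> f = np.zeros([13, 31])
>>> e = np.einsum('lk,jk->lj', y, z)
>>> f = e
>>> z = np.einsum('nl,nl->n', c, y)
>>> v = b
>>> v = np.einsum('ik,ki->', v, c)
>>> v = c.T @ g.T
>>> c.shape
(13, 37)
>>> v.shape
(37, 31)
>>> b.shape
(37, 13)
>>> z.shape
(13,)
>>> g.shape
(31, 13)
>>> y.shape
(13, 37)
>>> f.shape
(13, 31)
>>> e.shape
(13, 31)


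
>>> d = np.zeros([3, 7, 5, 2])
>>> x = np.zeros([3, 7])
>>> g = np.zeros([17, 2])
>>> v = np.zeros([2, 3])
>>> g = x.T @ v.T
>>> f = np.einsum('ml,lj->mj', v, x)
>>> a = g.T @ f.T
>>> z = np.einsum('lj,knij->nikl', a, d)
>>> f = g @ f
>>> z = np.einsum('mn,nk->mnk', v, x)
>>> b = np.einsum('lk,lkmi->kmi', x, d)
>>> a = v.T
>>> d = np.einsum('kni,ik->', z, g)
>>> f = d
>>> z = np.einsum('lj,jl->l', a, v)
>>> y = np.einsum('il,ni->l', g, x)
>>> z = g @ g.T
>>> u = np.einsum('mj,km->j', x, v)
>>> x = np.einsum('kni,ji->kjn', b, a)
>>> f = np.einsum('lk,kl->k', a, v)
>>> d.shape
()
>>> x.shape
(7, 3, 5)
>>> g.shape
(7, 2)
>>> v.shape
(2, 3)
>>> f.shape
(2,)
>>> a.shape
(3, 2)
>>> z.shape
(7, 7)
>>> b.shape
(7, 5, 2)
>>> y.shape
(2,)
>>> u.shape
(7,)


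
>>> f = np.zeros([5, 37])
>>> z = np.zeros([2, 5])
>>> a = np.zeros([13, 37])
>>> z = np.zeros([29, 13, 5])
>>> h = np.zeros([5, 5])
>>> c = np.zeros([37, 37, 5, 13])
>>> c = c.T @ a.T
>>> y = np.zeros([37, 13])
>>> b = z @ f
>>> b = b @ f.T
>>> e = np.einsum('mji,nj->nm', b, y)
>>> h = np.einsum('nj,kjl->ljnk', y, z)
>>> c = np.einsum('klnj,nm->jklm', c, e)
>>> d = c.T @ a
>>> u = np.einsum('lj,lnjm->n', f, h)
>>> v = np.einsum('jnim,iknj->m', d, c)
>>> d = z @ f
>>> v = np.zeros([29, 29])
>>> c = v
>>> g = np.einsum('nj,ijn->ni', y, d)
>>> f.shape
(5, 37)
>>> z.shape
(29, 13, 5)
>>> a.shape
(13, 37)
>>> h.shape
(5, 13, 37, 29)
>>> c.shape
(29, 29)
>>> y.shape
(37, 13)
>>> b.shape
(29, 13, 5)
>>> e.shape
(37, 29)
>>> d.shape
(29, 13, 37)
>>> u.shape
(13,)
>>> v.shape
(29, 29)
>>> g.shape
(37, 29)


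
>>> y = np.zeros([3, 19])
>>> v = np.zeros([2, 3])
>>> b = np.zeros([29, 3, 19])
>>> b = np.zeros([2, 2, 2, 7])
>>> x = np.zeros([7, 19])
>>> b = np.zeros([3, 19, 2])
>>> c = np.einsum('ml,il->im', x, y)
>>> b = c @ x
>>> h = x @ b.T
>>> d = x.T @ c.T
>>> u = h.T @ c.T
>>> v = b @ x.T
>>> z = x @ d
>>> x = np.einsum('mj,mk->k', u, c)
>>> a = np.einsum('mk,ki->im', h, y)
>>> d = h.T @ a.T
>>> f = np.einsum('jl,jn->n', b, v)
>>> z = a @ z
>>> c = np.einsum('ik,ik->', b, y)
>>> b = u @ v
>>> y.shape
(3, 19)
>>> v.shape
(3, 7)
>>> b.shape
(3, 7)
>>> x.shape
(7,)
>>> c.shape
()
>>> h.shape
(7, 3)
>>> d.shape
(3, 19)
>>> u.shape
(3, 3)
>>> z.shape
(19, 3)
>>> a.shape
(19, 7)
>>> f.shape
(7,)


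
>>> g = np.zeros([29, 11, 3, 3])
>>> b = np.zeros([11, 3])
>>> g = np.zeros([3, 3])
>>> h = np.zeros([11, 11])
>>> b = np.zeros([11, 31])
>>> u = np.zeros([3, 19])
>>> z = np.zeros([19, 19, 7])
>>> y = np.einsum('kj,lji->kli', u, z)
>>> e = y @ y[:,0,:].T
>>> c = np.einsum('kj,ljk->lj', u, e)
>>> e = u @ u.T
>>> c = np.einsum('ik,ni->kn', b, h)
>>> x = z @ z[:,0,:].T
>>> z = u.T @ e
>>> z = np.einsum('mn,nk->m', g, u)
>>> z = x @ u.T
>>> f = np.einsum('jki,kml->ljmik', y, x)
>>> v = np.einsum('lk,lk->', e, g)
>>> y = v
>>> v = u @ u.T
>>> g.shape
(3, 3)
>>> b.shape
(11, 31)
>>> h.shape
(11, 11)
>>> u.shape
(3, 19)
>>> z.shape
(19, 19, 3)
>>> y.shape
()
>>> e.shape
(3, 3)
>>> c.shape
(31, 11)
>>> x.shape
(19, 19, 19)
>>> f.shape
(19, 3, 19, 7, 19)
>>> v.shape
(3, 3)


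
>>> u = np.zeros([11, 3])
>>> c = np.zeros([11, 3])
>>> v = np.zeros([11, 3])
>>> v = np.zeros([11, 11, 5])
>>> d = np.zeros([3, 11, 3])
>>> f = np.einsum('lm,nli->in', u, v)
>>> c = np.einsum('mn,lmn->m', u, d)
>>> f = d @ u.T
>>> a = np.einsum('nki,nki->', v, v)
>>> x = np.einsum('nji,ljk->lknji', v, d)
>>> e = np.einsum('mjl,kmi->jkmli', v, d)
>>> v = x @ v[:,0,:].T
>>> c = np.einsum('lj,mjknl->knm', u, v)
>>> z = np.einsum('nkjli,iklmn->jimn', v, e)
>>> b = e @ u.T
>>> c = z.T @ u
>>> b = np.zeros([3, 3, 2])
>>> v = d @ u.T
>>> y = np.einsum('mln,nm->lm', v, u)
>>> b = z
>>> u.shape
(11, 3)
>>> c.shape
(3, 5, 11, 3)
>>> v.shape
(3, 11, 11)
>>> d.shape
(3, 11, 3)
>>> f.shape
(3, 11, 11)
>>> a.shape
()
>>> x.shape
(3, 3, 11, 11, 5)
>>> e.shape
(11, 3, 11, 5, 3)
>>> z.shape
(11, 11, 5, 3)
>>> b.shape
(11, 11, 5, 3)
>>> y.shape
(11, 3)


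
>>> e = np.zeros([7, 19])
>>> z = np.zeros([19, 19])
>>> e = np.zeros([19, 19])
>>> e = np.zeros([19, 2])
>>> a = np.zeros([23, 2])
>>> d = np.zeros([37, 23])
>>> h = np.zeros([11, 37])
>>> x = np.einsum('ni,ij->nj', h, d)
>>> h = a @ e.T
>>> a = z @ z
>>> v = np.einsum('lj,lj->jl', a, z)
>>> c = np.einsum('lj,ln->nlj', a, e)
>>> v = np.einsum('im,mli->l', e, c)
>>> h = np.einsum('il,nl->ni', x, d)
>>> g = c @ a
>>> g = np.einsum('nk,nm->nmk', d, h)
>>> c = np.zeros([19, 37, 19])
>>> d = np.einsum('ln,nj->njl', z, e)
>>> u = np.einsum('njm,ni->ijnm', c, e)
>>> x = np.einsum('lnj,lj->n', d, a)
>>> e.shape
(19, 2)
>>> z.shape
(19, 19)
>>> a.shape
(19, 19)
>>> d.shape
(19, 2, 19)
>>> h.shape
(37, 11)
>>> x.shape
(2,)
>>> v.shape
(19,)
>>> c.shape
(19, 37, 19)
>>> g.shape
(37, 11, 23)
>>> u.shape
(2, 37, 19, 19)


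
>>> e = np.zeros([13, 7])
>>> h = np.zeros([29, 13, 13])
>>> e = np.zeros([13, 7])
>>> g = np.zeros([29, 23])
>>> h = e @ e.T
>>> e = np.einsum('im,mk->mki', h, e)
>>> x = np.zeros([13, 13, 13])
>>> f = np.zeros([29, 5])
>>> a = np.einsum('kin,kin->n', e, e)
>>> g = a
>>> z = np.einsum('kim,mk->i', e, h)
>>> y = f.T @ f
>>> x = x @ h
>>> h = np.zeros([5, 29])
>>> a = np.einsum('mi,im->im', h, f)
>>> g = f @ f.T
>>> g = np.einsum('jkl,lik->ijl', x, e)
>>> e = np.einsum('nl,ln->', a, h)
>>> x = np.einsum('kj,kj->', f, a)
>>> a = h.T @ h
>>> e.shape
()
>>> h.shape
(5, 29)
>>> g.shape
(7, 13, 13)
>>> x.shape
()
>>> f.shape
(29, 5)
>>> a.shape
(29, 29)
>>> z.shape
(7,)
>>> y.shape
(5, 5)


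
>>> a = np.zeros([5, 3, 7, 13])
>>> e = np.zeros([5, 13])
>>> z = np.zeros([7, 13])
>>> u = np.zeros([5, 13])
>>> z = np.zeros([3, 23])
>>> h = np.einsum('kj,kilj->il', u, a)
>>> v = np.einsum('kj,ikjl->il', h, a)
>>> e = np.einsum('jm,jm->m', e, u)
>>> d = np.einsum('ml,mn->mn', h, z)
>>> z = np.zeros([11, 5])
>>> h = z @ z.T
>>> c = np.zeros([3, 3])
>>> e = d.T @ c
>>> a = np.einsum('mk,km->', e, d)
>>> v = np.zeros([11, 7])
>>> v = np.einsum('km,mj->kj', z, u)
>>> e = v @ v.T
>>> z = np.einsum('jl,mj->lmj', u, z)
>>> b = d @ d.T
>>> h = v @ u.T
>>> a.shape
()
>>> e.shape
(11, 11)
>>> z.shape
(13, 11, 5)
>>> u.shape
(5, 13)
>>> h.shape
(11, 5)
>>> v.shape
(11, 13)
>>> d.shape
(3, 23)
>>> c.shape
(3, 3)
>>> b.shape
(3, 3)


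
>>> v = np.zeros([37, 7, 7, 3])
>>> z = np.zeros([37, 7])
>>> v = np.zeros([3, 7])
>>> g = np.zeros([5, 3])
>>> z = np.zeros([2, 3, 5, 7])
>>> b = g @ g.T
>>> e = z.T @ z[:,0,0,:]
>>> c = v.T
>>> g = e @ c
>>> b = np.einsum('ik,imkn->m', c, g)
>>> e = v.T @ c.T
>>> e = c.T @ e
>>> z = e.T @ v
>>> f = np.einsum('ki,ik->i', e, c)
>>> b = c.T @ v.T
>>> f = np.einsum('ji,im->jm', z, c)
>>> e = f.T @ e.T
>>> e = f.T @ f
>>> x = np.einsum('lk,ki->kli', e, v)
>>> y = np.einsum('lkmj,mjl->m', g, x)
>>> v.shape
(3, 7)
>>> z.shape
(7, 7)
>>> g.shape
(7, 5, 3, 3)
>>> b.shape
(3, 3)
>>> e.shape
(3, 3)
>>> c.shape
(7, 3)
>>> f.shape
(7, 3)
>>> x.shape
(3, 3, 7)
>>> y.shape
(3,)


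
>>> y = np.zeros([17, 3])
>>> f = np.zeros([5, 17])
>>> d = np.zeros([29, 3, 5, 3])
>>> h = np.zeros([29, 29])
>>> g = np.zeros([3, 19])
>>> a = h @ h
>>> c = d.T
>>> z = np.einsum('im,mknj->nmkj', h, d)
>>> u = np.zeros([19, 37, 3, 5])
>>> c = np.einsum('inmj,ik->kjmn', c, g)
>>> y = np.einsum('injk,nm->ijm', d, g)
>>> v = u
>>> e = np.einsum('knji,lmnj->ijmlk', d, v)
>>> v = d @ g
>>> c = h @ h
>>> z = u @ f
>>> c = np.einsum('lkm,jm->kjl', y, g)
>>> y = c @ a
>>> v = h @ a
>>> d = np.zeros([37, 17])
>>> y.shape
(5, 3, 29)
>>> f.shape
(5, 17)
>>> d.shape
(37, 17)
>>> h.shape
(29, 29)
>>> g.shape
(3, 19)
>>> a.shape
(29, 29)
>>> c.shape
(5, 3, 29)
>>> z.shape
(19, 37, 3, 17)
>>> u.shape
(19, 37, 3, 5)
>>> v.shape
(29, 29)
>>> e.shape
(3, 5, 37, 19, 29)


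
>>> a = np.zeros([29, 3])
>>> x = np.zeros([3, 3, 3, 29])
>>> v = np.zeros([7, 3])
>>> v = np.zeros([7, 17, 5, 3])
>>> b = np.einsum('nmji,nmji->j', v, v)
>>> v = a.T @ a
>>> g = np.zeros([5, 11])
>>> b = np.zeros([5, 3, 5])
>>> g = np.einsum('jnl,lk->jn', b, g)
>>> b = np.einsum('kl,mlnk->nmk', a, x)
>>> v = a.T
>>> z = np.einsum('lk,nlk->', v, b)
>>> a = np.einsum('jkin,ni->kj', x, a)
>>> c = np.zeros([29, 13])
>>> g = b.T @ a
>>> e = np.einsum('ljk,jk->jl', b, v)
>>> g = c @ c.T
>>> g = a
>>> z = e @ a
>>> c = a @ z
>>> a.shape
(3, 3)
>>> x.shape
(3, 3, 3, 29)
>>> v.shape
(3, 29)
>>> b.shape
(3, 3, 29)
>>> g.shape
(3, 3)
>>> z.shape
(3, 3)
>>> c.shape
(3, 3)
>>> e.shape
(3, 3)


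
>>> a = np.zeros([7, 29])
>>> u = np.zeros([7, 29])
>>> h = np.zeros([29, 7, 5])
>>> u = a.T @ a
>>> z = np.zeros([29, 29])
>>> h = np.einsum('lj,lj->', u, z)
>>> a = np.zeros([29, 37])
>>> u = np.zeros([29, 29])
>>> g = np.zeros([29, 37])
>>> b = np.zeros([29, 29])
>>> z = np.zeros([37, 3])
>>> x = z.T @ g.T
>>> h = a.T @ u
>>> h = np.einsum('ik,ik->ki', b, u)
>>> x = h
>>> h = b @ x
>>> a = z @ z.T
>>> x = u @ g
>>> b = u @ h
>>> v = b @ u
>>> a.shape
(37, 37)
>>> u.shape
(29, 29)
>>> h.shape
(29, 29)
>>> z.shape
(37, 3)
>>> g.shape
(29, 37)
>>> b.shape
(29, 29)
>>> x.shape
(29, 37)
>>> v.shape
(29, 29)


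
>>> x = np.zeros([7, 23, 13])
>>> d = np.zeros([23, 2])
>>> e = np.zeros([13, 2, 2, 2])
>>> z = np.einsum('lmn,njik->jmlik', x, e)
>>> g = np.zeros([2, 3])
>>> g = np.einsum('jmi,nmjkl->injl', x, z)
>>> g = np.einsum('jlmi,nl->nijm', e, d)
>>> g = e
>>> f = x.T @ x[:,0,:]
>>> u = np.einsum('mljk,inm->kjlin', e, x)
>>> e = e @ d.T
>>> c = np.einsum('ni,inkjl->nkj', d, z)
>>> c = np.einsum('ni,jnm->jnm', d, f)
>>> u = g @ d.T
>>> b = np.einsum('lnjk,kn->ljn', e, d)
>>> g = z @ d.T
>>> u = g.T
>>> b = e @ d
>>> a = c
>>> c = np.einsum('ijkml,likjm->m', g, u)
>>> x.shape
(7, 23, 13)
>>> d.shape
(23, 2)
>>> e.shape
(13, 2, 2, 23)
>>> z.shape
(2, 23, 7, 2, 2)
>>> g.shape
(2, 23, 7, 2, 23)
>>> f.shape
(13, 23, 13)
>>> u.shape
(23, 2, 7, 23, 2)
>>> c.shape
(2,)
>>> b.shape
(13, 2, 2, 2)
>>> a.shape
(13, 23, 13)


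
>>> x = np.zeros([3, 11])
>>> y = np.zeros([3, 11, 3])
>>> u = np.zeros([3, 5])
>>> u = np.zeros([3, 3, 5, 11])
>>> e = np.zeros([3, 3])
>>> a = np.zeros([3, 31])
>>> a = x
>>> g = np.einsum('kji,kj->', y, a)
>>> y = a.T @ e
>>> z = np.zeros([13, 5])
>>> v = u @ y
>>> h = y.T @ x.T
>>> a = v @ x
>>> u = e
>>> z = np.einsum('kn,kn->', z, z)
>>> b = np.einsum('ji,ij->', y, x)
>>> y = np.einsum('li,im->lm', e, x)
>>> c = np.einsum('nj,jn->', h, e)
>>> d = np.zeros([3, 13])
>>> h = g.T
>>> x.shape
(3, 11)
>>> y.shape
(3, 11)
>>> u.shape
(3, 3)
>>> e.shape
(3, 3)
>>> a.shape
(3, 3, 5, 11)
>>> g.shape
()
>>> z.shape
()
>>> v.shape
(3, 3, 5, 3)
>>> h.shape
()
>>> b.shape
()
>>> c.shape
()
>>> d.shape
(3, 13)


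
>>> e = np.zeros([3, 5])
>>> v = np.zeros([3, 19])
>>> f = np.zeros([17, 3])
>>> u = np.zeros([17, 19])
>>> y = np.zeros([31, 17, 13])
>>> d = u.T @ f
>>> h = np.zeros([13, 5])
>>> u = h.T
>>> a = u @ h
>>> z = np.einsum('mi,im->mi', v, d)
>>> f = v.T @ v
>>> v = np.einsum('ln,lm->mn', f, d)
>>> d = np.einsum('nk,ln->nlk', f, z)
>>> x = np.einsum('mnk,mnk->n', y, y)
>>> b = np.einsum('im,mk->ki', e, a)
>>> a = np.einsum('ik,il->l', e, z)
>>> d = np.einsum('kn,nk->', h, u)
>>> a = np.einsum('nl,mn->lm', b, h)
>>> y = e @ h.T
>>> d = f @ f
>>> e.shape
(3, 5)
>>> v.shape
(3, 19)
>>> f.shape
(19, 19)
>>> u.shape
(5, 13)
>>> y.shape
(3, 13)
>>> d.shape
(19, 19)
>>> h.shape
(13, 5)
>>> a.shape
(3, 13)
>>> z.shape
(3, 19)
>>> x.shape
(17,)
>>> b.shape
(5, 3)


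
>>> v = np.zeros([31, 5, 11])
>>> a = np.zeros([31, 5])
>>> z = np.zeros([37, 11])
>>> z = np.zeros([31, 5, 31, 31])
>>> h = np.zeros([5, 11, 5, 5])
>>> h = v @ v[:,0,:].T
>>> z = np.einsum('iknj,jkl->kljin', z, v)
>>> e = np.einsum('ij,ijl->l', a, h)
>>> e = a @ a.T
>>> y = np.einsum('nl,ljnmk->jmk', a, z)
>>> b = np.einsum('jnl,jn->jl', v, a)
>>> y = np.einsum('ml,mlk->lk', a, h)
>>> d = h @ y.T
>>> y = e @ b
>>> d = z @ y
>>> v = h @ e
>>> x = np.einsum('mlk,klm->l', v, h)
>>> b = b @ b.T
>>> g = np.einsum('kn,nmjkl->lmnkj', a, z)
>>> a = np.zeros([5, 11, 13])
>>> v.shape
(31, 5, 31)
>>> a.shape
(5, 11, 13)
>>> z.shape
(5, 11, 31, 31, 31)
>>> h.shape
(31, 5, 31)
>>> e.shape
(31, 31)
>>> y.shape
(31, 11)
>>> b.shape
(31, 31)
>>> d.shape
(5, 11, 31, 31, 11)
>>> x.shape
(5,)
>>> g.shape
(31, 11, 5, 31, 31)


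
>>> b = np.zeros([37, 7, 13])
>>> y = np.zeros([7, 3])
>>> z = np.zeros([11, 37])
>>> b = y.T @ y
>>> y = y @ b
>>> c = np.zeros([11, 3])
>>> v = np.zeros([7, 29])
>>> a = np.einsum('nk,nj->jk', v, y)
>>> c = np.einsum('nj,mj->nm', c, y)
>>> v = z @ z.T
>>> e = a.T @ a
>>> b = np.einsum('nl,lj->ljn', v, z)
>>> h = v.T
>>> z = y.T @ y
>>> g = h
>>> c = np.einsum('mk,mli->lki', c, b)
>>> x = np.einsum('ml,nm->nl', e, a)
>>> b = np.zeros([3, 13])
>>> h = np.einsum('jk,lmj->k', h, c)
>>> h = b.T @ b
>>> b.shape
(3, 13)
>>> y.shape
(7, 3)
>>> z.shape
(3, 3)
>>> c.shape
(37, 7, 11)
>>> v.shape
(11, 11)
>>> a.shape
(3, 29)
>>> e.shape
(29, 29)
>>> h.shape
(13, 13)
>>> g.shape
(11, 11)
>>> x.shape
(3, 29)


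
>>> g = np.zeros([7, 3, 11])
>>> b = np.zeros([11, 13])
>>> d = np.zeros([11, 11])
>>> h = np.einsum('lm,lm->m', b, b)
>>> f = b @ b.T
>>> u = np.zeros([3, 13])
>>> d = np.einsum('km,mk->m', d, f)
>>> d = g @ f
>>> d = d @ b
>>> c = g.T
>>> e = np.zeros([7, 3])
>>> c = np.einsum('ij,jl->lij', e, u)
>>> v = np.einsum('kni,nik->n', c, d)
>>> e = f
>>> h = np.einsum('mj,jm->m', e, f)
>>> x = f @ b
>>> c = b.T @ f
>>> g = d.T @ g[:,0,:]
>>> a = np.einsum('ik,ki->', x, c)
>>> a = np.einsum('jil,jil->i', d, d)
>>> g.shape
(13, 3, 11)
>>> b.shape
(11, 13)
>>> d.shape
(7, 3, 13)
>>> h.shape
(11,)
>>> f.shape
(11, 11)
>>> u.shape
(3, 13)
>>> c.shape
(13, 11)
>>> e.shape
(11, 11)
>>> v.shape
(7,)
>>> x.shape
(11, 13)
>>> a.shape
(3,)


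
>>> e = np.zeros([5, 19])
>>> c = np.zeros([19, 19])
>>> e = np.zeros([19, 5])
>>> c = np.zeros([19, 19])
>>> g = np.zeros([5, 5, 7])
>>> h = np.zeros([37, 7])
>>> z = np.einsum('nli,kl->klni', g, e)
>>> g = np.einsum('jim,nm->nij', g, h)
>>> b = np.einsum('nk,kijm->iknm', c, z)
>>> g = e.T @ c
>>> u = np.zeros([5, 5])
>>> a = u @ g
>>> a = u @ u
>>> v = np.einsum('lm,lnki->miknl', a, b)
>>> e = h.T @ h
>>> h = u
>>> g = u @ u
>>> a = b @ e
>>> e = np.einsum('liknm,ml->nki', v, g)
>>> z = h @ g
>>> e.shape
(19, 19, 7)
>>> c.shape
(19, 19)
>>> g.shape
(5, 5)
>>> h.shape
(5, 5)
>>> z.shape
(5, 5)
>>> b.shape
(5, 19, 19, 7)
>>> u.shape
(5, 5)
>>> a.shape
(5, 19, 19, 7)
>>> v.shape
(5, 7, 19, 19, 5)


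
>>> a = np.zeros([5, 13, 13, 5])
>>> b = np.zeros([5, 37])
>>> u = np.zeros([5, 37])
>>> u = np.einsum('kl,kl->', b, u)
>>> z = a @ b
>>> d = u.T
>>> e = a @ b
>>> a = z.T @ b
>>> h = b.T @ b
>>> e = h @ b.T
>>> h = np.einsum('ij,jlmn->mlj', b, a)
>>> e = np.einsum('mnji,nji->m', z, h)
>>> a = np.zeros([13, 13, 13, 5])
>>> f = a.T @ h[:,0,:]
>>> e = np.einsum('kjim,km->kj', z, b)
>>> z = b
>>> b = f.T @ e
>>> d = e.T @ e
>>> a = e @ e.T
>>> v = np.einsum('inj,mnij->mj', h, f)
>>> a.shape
(5, 5)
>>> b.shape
(37, 13, 13, 13)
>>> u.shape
()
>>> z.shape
(5, 37)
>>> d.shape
(13, 13)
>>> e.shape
(5, 13)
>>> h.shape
(13, 13, 37)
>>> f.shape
(5, 13, 13, 37)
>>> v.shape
(5, 37)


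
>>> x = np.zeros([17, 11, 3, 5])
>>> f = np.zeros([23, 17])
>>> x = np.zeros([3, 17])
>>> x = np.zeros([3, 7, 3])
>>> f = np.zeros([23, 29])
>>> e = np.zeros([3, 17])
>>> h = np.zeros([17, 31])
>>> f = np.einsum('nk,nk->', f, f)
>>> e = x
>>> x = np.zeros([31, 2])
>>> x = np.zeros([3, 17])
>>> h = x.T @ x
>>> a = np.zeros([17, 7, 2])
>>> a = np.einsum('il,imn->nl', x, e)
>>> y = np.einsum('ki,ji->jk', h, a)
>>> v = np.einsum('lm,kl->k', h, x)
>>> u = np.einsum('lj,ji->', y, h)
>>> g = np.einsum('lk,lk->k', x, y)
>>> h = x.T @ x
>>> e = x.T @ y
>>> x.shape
(3, 17)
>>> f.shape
()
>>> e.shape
(17, 17)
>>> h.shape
(17, 17)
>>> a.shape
(3, 17)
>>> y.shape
(3, 17)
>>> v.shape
(3,)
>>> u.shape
()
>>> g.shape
(17,)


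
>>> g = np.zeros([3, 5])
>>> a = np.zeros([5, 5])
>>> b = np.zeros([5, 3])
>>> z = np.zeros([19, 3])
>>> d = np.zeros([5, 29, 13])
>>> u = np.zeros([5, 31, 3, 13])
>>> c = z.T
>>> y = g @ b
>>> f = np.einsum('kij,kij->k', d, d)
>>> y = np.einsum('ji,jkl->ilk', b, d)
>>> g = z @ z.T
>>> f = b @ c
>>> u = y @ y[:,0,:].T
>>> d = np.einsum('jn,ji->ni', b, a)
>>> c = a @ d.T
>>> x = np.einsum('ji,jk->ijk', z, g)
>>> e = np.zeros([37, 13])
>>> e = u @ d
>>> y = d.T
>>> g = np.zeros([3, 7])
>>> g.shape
(3, 7)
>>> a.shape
(5, 5)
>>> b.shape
(5, 3)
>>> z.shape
(19, 3)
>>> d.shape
(3, 5)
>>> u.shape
(3, 13, 3)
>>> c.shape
(5, 3)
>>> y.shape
(5, 3)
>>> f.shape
(5, 19)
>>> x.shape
(3, 19, 19)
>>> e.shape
(3, 13, 5)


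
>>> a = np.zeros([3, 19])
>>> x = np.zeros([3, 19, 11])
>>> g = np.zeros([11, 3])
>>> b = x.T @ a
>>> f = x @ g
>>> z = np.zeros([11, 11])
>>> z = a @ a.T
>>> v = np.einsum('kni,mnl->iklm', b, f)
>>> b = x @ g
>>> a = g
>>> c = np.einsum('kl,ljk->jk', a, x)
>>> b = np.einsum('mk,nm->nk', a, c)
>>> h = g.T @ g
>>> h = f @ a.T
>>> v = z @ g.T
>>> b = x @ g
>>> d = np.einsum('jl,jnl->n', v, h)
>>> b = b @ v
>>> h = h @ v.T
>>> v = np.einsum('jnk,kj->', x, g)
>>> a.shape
(11, 3)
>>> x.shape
(3, 19, 11)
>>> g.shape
(11, 3)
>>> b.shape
(3, 19, 11)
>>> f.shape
(3, 19, 3)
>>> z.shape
(3, 3)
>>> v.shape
()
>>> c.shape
(19, 11)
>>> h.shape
(3, 19, 3)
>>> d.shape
(19,)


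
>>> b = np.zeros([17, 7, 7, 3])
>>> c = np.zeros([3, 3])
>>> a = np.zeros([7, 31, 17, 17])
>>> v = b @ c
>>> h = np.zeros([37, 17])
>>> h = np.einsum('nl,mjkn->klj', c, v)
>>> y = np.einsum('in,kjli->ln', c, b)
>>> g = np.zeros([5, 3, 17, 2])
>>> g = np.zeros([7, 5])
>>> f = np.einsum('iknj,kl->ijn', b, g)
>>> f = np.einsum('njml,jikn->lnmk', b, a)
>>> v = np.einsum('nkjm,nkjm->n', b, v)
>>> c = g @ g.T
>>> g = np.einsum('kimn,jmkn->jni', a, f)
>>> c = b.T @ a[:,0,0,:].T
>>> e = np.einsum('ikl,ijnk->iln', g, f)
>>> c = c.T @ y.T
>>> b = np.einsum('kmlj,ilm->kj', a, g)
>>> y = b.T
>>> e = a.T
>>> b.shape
(7, 17)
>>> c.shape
(7, 7, 7, 7)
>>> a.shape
(7, 31, 17, 17)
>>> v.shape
(17,)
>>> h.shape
(7, 3, 7)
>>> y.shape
(17, 7)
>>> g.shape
(3, 17, 31)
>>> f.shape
(3, 17, 7, 17)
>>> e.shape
(17, 17, 31, 7)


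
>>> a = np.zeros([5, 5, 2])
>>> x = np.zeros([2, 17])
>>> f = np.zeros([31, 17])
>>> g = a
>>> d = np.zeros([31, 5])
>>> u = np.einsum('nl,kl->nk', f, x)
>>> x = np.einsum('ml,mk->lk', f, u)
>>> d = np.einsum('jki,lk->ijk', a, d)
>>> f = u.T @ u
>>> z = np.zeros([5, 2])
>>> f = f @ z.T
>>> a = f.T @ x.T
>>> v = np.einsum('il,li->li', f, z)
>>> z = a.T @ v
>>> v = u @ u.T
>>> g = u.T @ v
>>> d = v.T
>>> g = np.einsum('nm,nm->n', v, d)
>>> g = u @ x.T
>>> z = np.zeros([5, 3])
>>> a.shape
(5, 17)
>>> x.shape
(17, 2)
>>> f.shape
(2, 5)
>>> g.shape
(31, 17)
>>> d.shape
(31, 31)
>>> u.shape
(31, 2)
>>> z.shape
(5, 3)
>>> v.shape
(31, 31)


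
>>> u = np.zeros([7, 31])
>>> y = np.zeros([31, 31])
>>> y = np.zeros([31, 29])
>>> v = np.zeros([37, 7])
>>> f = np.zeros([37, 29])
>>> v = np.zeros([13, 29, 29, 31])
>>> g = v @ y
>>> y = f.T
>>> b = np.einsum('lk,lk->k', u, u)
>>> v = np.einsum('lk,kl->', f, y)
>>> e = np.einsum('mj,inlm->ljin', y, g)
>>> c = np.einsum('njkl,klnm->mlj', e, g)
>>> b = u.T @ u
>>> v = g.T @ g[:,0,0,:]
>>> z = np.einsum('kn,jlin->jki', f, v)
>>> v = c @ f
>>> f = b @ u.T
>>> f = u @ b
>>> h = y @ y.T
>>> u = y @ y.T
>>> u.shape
(29, 29)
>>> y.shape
(29, 37)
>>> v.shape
(29, 29, 29)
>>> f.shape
(7, 31)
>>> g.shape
(13, 29, 29, 29)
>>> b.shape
(31, 31)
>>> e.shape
(29, 37, 13, 29)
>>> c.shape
(29, 29, 37)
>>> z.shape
(29, 37, 29)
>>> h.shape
(29, 29)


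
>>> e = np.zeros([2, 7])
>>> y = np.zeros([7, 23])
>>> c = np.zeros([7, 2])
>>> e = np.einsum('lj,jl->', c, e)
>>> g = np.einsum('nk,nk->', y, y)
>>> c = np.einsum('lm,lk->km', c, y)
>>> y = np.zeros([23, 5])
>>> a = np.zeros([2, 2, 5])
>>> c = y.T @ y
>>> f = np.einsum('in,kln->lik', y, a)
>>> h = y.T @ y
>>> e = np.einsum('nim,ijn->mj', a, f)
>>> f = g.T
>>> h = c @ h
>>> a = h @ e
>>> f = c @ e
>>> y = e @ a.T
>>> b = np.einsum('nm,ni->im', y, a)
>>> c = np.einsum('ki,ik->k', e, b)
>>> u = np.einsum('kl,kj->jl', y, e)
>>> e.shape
(5, 23)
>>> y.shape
(5, 5)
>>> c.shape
(5,)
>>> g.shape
()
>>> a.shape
(5, 23)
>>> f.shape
(5, 23)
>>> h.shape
(5, 5)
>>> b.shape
(23, 5)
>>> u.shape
(23, 5)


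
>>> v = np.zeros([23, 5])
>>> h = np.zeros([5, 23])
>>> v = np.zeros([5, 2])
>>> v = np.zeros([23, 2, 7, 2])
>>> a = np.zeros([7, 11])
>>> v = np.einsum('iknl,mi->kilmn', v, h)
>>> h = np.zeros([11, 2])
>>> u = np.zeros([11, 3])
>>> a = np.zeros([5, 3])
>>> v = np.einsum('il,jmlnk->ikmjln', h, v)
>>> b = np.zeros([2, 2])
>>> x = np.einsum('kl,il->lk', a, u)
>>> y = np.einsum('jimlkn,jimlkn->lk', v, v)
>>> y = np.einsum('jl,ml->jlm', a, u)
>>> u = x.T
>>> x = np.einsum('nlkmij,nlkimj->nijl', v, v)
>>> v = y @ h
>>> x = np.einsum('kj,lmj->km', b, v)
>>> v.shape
(5, 3, 2)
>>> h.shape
(11, 2)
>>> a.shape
(5, 3)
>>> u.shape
(5, 3)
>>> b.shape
(2, 2)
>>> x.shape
(2, 3)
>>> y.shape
(5, 3, 11)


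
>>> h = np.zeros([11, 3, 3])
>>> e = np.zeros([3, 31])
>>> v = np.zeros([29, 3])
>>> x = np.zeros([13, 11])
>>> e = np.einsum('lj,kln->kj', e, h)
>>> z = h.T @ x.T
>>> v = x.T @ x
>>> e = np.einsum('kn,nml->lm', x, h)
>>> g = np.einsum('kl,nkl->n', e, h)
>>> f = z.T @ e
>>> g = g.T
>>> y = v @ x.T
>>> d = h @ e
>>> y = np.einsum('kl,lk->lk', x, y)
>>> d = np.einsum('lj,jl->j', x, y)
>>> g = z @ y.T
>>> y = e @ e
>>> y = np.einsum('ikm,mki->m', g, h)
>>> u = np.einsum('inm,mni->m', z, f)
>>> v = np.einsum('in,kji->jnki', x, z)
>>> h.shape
(11, 3, 3)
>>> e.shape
(3, 3)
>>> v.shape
(3, 11, 3, 13)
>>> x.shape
(13, 11)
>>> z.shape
(3, 3, 13)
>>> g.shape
(3, 3, 11)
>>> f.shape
(13, 3, 3)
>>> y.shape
(11,)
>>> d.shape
(11,)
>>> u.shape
(13,)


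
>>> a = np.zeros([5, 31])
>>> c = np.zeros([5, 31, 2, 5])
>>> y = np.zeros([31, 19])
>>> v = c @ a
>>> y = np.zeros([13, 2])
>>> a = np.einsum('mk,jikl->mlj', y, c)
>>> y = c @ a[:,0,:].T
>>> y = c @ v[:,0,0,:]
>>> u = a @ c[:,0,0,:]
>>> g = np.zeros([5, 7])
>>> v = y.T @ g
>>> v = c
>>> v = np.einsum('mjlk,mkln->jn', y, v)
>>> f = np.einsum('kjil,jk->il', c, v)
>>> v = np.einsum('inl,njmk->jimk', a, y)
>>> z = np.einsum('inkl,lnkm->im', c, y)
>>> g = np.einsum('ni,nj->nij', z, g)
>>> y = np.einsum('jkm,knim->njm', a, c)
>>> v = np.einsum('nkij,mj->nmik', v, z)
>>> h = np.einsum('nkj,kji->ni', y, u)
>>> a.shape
(13, 5, 5)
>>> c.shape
(5, 31, 2, 5)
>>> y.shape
(31, 13, 5)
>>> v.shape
(31, 5, 2, 13)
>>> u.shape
(13, 5, 5)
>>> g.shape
(5, 31, 7)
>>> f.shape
(2, 5)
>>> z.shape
(5, 31)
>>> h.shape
(31, 5)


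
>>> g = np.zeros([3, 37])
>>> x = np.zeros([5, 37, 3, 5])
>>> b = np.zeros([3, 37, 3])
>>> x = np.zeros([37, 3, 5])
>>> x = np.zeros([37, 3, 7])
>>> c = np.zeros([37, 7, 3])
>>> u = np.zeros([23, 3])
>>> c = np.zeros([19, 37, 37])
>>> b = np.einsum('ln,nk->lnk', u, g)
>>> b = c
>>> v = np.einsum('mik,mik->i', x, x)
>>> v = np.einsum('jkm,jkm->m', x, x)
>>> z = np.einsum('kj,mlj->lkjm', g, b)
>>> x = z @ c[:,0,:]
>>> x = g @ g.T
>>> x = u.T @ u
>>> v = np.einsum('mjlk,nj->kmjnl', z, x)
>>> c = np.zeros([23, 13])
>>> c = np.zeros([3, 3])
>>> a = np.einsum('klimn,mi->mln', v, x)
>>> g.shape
(3, 37)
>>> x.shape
(3, 3)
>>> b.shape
(19, 37, 37)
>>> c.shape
(3, 3)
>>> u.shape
(23, 3)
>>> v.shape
(19, 37, 3, 3, 37)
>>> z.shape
(37, 3, 37, 19)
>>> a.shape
(3, 37, 37)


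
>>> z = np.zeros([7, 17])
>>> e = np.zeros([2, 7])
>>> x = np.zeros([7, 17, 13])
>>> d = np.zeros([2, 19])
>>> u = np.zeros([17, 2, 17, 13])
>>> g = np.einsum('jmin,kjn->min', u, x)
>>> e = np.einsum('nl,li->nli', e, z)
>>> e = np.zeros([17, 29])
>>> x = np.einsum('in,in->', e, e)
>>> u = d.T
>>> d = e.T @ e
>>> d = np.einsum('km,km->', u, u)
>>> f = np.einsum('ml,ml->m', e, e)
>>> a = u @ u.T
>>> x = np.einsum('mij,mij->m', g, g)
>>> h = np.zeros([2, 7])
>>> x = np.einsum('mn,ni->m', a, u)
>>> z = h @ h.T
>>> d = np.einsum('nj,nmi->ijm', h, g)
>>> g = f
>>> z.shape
(2, 2)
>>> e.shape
(17, 29)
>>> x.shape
(19,)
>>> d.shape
(13, 7, 17)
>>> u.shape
(19, 2)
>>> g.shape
(17,)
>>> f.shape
(17,)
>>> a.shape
(19, 19)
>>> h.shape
(2, 7)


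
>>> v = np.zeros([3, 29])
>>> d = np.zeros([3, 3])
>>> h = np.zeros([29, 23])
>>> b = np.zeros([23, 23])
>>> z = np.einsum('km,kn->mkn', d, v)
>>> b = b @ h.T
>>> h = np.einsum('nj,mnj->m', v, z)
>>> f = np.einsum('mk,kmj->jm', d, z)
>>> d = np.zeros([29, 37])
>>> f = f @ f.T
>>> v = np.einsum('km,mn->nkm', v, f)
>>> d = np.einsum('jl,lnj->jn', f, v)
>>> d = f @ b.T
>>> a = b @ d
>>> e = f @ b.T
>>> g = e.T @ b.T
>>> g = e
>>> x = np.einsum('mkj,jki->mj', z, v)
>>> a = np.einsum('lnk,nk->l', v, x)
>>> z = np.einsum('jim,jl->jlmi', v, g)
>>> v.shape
(29, 3, 29)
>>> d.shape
(29, 23)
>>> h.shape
(3,)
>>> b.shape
(23, 29)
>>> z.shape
(29, 23, 29, 3)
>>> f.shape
(29, 29)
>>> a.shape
(29,)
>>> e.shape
(29, 23)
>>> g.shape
(29, 23)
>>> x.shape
(3, 29)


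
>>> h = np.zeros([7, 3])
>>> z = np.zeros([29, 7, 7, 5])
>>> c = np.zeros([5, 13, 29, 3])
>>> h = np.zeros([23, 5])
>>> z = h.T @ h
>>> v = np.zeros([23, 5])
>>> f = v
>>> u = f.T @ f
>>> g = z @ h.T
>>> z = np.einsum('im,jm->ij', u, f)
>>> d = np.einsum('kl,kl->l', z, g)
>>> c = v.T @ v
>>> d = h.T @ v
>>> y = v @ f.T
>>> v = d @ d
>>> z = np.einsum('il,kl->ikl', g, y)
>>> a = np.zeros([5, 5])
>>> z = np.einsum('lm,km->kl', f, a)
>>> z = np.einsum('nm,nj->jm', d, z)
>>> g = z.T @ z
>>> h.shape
(23, 5)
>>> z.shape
(23, 5)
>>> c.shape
(5, 5)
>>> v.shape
(5, 5)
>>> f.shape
(23, 5)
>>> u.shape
(5, 5)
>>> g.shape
(5, 5)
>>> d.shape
(5, 5)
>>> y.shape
(23, 23)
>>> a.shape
(5, 5)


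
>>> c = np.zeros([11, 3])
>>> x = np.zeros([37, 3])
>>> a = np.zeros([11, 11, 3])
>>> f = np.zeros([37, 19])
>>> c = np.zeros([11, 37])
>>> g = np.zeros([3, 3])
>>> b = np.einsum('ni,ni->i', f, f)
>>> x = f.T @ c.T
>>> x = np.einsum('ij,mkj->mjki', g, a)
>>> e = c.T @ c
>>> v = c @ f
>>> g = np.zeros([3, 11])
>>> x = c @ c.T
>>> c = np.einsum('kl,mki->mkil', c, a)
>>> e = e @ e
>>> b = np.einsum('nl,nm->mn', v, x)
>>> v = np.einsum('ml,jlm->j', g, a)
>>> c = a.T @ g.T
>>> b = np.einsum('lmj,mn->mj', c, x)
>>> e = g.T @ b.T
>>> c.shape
(3, 11, 3)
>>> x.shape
(11, 11)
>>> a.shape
(11, 11, 3)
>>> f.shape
(37, 19)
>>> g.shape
(3, 11)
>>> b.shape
(11, 3)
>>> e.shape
(11, 11)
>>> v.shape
(11,)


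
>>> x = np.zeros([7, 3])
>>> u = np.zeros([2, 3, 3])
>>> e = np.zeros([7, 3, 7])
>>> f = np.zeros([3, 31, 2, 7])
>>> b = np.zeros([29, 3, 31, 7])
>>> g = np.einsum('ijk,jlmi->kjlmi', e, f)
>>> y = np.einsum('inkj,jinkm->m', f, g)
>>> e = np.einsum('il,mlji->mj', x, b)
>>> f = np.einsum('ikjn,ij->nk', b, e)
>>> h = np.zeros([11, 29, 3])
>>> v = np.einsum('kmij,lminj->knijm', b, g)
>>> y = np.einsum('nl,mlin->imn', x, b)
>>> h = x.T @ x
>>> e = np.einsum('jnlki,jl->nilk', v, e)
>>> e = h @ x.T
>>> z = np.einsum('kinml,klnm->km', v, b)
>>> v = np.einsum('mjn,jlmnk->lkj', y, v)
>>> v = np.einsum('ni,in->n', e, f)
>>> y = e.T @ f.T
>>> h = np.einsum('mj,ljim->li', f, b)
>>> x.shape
(7, 3)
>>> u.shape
(2, 3, 3)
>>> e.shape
(3, 7)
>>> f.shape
(7, 3)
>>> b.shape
(29, 3, 31, 7)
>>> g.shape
(7, 3, 31, 2, 7)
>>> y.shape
(7, 7)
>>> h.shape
(29, 31)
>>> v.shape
(3,)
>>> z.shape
(29, 7)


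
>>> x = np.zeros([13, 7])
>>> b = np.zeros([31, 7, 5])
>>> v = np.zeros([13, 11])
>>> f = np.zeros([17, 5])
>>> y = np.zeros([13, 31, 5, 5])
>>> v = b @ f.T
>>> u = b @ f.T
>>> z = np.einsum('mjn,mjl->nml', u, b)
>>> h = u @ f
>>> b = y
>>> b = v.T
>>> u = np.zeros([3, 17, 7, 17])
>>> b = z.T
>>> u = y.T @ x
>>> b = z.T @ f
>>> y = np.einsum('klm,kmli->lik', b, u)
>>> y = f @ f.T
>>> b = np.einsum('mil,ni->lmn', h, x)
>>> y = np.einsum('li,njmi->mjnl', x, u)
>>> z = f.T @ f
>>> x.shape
(13, 7)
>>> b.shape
(5, 31, 13)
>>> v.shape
(31, 7, 17)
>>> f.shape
(17, 5)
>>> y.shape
(31, 5, 5, 13)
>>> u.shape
(5, 5, 31, 7)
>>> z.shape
(5, 5)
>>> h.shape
(31, 7, 5)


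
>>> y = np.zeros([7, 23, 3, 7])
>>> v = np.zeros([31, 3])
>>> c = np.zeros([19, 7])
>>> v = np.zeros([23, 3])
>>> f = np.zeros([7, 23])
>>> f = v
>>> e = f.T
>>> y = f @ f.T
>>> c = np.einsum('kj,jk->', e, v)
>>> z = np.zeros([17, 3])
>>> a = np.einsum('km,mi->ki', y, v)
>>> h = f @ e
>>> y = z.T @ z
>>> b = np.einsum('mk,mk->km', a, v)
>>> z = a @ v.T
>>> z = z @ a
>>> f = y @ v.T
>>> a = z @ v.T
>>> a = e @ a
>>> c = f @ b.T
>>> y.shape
(3, 3)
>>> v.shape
(23, 3)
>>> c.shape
(3, 3)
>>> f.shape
(3, 23)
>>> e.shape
(3, 23)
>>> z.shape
(23, 3)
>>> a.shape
(3, 23)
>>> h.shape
(23, 23)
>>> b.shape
(3, 23)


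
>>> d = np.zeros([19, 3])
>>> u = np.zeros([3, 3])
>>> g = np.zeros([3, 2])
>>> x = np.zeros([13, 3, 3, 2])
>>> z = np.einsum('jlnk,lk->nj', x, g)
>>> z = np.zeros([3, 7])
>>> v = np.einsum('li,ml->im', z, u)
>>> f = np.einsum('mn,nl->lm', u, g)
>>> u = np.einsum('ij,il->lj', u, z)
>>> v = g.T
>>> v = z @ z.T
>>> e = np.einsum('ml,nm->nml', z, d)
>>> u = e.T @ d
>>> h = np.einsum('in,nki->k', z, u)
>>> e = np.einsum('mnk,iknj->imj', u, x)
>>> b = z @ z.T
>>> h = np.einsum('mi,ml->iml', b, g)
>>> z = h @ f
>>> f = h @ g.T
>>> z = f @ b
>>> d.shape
(19, 3)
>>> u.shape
(7, 3, 3)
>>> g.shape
(3, 2)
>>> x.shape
(13, 3, 3, 2)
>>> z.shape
(3, 3, 3)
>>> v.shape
(3, 3)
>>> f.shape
(3, 3, 3)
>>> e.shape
(13, 7, 2)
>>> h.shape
(3, 3, 2)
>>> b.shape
(3, 3)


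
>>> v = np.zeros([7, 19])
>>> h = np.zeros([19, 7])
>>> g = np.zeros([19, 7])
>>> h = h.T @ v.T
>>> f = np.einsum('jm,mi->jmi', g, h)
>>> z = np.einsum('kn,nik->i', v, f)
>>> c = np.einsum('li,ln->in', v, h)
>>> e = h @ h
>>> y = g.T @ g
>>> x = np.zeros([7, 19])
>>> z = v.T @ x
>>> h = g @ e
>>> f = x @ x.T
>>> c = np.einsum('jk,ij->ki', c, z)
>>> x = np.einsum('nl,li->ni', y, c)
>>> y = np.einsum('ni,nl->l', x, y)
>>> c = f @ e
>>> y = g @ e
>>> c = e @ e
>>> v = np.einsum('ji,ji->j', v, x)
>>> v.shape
(7,)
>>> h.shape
(19, 7)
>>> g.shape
(19, 7)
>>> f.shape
(7, 7)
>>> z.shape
(19, 19)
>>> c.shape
(7, 7)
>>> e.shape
(7, 7)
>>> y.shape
(19, 7)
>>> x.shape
(7, 19)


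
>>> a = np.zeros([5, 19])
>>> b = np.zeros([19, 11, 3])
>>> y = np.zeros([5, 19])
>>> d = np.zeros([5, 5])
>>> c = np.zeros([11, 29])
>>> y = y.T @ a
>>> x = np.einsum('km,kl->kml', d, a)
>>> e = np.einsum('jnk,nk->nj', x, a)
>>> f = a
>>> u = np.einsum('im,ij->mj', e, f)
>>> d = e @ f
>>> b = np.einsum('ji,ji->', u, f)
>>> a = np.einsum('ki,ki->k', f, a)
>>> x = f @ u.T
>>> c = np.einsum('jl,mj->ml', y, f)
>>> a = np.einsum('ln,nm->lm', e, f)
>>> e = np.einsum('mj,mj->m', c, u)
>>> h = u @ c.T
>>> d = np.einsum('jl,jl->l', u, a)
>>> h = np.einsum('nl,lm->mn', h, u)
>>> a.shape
(5, 19)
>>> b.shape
()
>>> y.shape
(19, 19)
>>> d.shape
(19,)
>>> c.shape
(5, 19)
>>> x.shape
(5, 5)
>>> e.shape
(5,)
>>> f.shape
(5, 19)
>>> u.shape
(5, 19)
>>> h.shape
(19, 5)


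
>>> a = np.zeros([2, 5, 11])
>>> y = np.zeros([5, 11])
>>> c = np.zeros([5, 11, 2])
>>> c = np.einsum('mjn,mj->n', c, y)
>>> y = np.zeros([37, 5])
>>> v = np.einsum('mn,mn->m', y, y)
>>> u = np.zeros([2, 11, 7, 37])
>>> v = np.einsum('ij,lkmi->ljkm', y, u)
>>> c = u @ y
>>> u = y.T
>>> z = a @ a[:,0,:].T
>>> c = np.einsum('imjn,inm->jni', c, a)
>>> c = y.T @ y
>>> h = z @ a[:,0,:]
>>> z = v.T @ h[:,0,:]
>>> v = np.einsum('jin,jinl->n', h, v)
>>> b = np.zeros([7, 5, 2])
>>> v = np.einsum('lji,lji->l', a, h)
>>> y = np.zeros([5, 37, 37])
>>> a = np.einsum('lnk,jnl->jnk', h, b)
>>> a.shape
(7, 5, 11)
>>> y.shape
(5, 37, 37)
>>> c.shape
(5, 5)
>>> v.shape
(2,)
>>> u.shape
(5, 37)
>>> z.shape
(7, 11, 5, 11)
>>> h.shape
(2, 5, 11)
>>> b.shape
(7, 5, 2)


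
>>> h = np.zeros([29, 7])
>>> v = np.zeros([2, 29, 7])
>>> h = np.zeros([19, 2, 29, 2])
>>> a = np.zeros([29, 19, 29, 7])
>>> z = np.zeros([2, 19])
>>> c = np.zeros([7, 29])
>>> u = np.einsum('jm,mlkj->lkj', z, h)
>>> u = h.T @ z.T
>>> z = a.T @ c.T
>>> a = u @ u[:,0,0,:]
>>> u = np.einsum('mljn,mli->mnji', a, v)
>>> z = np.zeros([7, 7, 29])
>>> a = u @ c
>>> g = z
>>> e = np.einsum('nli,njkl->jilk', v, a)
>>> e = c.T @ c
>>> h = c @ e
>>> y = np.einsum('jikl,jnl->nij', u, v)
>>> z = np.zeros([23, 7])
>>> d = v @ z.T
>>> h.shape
(7, 29)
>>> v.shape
(2, 29, 7)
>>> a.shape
(2, 2, 2, 29)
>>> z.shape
(23, 7)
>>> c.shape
(7, 29)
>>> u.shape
(2, 2, 2, 7)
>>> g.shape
(7, 7, 29)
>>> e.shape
(29, 29)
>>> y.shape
(29, 2, 2)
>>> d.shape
(2, 29, 23)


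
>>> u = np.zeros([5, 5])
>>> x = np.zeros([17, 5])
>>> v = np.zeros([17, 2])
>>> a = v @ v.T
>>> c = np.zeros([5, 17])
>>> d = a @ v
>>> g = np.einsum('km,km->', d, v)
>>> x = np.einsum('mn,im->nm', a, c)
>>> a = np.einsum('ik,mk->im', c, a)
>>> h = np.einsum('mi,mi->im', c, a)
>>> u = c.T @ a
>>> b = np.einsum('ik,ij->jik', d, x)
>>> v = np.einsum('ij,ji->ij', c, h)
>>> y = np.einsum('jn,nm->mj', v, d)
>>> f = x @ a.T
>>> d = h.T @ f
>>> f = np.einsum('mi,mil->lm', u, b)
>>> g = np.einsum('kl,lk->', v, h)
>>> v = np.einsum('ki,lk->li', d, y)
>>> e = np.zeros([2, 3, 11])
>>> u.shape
(17, 17)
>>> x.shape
(17, 17)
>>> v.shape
(2, 5)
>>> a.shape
(5, 17)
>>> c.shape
(5, 17)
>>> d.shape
(5, 5)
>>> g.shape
()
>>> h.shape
(17, 5)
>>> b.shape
(17, 17, 2)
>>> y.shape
(2, 5)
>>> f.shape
(2, 17)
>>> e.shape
(2, 3, 11)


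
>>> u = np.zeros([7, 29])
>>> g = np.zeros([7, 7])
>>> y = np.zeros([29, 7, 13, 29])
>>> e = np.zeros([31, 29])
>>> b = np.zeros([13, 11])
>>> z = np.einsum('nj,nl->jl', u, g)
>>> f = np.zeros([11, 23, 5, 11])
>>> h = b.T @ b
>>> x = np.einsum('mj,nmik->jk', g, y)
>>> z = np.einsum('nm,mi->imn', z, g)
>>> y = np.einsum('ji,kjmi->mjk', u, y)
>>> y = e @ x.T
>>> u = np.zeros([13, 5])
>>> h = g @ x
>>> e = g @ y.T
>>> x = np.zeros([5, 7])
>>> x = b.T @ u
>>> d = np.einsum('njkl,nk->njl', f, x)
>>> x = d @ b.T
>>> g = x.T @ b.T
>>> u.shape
(13, 5)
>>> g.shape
(13, 23, 13)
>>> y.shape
(31, 7)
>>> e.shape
(7, 31)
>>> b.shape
(13, 11)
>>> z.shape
(7, 7, 29)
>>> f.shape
(11, 23, 5, 11)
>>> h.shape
(7, 29)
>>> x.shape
(11, 23, 13)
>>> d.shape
(11, 23, 11)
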